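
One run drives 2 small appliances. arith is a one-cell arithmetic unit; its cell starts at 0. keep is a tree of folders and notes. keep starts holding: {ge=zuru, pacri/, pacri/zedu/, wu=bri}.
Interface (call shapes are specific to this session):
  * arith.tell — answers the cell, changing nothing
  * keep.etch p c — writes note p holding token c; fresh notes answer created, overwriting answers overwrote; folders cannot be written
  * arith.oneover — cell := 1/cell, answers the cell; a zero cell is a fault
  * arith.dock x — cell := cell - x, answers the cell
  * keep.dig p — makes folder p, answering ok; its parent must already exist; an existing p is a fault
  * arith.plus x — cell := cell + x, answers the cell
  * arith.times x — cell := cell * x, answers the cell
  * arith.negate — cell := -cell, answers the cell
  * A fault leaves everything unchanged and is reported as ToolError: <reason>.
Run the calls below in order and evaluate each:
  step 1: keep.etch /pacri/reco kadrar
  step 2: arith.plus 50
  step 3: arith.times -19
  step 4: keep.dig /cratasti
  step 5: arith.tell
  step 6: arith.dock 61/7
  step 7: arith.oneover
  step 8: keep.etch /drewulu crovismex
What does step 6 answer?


# keep.etch(p→/pacri/reco, c→kadrar) ~> created
# arith.plus(x→50) ~> 50
# arith.times(x→-19) ~> -950
# keep.dig(p→/cratasti) ~> ok
# arith.tell() ~> -950
# arith.dock(x→61/7) ~> -6711/7
# arith.oneover() ~> -7/6711
# keep.etch(p→/drewulu, c→crovismex) ~> created

Answer: -6711/7


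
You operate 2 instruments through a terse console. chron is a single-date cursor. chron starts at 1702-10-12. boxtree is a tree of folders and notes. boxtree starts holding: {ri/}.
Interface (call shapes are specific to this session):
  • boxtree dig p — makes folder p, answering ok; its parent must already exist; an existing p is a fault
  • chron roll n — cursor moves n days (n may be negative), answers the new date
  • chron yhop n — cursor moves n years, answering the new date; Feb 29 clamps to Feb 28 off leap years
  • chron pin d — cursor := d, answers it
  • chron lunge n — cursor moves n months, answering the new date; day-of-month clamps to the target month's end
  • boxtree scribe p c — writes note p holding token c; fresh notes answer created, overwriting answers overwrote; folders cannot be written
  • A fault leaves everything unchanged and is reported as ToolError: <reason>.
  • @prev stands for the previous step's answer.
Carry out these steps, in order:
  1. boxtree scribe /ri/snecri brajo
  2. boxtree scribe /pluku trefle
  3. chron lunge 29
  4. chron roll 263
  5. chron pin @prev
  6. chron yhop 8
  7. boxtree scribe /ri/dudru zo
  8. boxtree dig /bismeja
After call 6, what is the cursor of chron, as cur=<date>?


Answer: cur=1713-11-30

Derivation:
→ boxtree scribe(p: /ri/snecri, c: brajo)
← created
→ boxtree scribe(p: /pluku, c: trefle)
← created
→ chron lunge(n: 29)
← 1705-03-12
→ chron roll(n: 263)
← 1705-11-30
→ chron pin(d: @prev)
← 1705-11-30
→ chron yhop(n: 8)
← 1713-11-30
→ boxtree scribe(p: /ri/dudru, c: zo)
← created
→ boxtree dig(p: /bismeja)
← ok


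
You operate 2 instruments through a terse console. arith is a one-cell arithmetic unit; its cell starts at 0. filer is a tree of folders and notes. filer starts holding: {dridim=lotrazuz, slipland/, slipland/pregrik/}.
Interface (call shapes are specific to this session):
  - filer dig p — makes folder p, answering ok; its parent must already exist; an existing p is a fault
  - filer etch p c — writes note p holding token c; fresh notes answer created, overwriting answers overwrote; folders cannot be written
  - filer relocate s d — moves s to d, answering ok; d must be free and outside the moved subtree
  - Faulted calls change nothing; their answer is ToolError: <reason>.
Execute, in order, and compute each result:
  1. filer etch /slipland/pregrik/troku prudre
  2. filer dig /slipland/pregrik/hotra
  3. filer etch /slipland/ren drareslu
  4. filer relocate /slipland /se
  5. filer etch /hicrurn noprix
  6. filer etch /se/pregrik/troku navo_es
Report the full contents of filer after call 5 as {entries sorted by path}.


Answer: {dridim=lotrazuz, hicrurn=noprix, se/, se/pregrik/, se/pregrik/hotra/, se/pregrik/troku=prudre, se/ren=drareslu}

Derivation:
> filer etch p='/slipland/pregrik/troku' c='prudre'
  created
> filer dig p='/slipland/pregrik/hotra'
  ok
> filer etch p='/slipland/ren' c='drareslu'
  created
> filer relocate s='/slipland' d='/se'
  ok
> filer etch p='/hicrurn' c='noprix'
  created
> filer etch p='/se/pregrik/troku' c='navo_es'
  overwrote


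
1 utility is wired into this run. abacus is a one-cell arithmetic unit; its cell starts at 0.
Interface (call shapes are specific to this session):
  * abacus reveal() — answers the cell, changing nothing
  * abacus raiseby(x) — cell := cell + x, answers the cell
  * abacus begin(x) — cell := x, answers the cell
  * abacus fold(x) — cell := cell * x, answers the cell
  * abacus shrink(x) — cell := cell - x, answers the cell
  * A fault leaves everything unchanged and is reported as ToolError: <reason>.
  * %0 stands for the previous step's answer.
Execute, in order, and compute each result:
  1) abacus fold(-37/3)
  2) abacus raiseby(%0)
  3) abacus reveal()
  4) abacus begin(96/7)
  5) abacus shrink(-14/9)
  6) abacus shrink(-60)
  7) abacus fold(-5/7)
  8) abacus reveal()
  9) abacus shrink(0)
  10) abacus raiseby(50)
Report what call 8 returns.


% abacus fold x=-37/3
[out] 0
% abacus raiseby x=%0
[out] 0
% abacus reveal
[out] 0
% abacus begin x=96/7
[out] 96/7
% abacus shrink x=-14/9
[out] 962/63
% abacus shrink x=-60
[out] 4742/63
% abacus fold x=-5/7
[out] -23710/441
% abacus reveal
[out] -23710/441
% abacus shrink x=0
[out] -23710/441
% abacus raiseby x=50
[out] -1660/441

Answer: -23710/441


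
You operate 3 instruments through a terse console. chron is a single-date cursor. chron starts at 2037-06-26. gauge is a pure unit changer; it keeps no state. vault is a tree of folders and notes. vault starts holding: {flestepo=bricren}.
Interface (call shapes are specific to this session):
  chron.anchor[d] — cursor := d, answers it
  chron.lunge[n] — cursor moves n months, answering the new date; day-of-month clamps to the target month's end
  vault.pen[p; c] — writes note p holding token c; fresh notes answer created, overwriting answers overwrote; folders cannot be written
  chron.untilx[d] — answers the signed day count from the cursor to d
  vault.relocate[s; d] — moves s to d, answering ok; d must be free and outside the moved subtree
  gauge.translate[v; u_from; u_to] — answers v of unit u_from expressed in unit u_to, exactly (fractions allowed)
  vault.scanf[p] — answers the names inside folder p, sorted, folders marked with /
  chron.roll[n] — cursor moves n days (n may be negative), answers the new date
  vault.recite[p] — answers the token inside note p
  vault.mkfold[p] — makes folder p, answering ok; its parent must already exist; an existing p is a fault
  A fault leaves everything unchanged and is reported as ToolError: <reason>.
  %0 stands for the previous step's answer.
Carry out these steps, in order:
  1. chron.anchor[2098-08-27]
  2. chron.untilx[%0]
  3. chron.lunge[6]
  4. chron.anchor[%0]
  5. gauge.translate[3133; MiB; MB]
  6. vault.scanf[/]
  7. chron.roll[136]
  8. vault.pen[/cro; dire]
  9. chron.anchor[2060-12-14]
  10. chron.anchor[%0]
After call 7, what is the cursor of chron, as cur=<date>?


Act: anchor[d='2098-08-27']
Obs: 2098-08-27
Act: untilx[d='%0']
Obs: 0
Act: lunge[n='6']
Obs: 2099-02-27
Act: anchor[d='%0']
Obs: 2099-02-27
Act: translate[v='3133'; u_from='MiB'; u_to='MB']
Obs: 51331072/15625
Act: scanf[p='/']
Obs: [flestepo]
Act: roll[n='136']
Obs: 2099-07-13
Act: pen[p='/cro'; c='dire']
Obs: created
Act: anchor[d='2060-12-14']
Obs: 2060-12-14
Act: anchor[d='%0']
Obs: 2060-12-14

Answer: cur=2099-07-13


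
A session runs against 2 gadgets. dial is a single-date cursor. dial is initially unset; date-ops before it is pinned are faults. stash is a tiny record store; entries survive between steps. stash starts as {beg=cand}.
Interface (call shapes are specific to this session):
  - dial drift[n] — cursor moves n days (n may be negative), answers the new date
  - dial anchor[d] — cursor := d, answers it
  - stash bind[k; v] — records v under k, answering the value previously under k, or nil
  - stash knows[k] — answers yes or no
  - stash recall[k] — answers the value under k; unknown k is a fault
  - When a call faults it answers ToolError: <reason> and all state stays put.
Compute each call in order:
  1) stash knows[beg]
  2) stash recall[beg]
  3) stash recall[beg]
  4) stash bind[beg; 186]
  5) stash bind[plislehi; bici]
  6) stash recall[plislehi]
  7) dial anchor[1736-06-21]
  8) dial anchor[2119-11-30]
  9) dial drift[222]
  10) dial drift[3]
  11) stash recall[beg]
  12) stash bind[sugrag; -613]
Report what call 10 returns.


·→ stash knows(beg)
·← yes
·→ stash recall(beg)
·← cand
·→ stash recall(beg)
·← cand
·→ stash bind(beg, 186)
·← cand
·→ stash bind(plislehi, bici)
·← nil
·→ stash recall(plislehi)
·← bici
·→ dial anchor(1736-06-21)
·← 1736-06-21
·→ dial anchor(2119-11-30)
·← 2119-11-30
·→ dial drift(222)
·← 2120-07-09
·→ dial drift(3)
·← 2120-07-12
·→ stash recall(beg)
·← 186
·→ stash bind(sugrag, -613)
·← nil

Answer: 2120-07-12


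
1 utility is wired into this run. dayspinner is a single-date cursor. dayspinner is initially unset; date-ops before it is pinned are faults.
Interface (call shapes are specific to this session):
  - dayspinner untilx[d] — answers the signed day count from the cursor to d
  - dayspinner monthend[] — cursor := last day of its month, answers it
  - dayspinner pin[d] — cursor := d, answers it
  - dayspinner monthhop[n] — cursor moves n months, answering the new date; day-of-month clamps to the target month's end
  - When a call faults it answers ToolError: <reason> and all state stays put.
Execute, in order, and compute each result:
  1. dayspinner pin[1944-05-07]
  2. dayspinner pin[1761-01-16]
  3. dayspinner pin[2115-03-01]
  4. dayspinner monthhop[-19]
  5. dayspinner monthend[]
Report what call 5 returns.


Answer: 2113-08-31

Derivation:
~$ dayspinner pin d=1944-05-07
[out] 1944-05-07
~$ dayspinner pin d=1761-01-16
[out] 1761-01-16
~$ dayspinner pin d=2115-03-01
[out] 2115-03-01
~$ dayspinner monthhop n=-19
[out] 2113-08-01
~$ dayspinner monthend
[out] 2113-08-31


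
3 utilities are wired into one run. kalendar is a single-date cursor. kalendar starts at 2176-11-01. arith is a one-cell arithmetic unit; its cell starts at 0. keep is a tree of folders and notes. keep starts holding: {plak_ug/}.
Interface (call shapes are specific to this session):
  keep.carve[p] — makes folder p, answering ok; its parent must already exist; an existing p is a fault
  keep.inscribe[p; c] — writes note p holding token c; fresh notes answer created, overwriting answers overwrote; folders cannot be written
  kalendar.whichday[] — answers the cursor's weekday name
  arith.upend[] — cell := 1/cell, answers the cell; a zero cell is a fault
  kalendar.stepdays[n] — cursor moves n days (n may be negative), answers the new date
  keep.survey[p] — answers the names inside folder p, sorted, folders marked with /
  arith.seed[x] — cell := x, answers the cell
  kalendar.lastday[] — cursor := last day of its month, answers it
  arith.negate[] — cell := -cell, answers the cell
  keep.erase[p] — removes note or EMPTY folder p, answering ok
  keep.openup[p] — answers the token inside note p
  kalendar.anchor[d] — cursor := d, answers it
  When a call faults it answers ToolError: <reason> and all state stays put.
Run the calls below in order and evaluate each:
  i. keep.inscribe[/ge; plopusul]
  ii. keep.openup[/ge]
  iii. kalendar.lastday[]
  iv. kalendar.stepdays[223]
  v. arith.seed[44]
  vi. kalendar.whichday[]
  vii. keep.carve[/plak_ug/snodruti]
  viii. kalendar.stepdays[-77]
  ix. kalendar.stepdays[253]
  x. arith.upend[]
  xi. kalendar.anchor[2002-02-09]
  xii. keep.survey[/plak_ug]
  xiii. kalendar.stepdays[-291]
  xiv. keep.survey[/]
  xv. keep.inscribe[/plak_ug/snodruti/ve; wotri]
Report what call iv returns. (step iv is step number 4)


Answer: 2177-07-11

Derivation:
Act: keep.inscribe[p: /ge; c: plopusul]
Obs: created
Act: keep.openup[p: /ge]
Obs: plopusul
Act: kalendar.lastday[]
Obs: 2176-11-30
Act: kalendar.stepdays[n: 223]
Obs: 2177-07-11
Act: arith.seed[x: 44]
Obs: 44
Act: kalendar.whichday[]
Obs: Friday
Act: keep.carve[p: /plak_ug/snodruti]
Obs: ok
Act: kalendar.stepdays[n: -77]
Obs: 2177-04-25
Act: kalendar.stepdays[n: 253]
Obs: 2178-01-03
Act: arith.upend[]
Obs: 1/44
Act: kalendar.anchor[d: 2002-02-09]
Obs: 2002-02-09
Act: keep.survey[p: /plak_ug]
Obs: [snodruti/]
Act: kalendar.stepdays[n: -291]
Obs: 2001-04-24
Act: keep.survey[p: /]
Obs: [ge, plak_ug/]
Act: keep.inscribe[p: /plak_ug/snodruti/ve; c: wotri]
Obs: created


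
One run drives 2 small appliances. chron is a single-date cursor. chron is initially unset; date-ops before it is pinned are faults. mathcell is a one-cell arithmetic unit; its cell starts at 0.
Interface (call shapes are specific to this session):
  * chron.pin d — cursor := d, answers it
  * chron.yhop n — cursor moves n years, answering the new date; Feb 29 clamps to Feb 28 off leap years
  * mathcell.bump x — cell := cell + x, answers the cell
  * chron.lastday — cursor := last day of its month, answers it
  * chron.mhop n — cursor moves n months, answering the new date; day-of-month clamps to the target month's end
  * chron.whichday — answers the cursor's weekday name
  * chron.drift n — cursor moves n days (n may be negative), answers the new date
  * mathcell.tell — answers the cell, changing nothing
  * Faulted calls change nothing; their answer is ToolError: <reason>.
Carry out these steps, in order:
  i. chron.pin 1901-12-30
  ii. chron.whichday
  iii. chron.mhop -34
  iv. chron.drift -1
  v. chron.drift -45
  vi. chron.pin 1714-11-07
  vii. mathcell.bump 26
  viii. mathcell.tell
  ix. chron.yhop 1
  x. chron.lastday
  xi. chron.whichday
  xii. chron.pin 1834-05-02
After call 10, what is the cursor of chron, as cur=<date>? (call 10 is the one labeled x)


Step: pin[d=1901-12-30]
Result: 1901-12-30
Step: whichday[]
Result: Monday
Step: mhop[n=-34]
Result: 1899-02-28
Step: drift[n=-1]
Result: 1899-02-27
Step: drift[n=-45]
Result: 1899-01-13
Step: pin[d=1714-11-07]
Result: 1714-11-07
Step: bump[x=26]
Result: 26
Step: tell[]
Result: 26
Step: yhop[n=1]
Result: 1715-11-07
Step: lastday[]
Result: 1715-11-30
Step: whichday[]
Result: Saturday
Step: pin[d=1834-05-02]
Result: 1834-05-02

Answer: cur=1715-11-30


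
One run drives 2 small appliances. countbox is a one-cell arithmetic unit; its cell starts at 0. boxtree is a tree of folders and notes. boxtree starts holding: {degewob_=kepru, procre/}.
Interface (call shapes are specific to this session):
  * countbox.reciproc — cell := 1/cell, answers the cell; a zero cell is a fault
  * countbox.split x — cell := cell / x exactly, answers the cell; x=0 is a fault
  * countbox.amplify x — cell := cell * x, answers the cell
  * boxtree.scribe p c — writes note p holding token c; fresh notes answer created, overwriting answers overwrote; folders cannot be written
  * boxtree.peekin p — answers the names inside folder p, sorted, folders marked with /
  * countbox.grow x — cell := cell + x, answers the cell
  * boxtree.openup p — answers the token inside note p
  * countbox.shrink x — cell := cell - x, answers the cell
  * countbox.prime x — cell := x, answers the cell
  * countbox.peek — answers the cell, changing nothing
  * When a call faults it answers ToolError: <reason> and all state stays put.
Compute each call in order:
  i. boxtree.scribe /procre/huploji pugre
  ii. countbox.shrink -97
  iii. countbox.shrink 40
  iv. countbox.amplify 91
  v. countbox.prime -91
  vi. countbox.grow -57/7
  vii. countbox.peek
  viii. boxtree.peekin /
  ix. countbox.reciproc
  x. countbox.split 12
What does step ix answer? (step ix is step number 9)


% boxtree.scribe(/procre/huploji, pugre) => created
% countbox.shrink(-97) => 97
% countbox.shrink(40) => 57
% countbox.amplify(91) => 5187
% countbox.prime(-91) => -91
% countbox.grow(-57/7) => -694/7
% countbox.peek() => -694/7
% boxtree.peekin(/) => [degewob_, procre/]
% countbox.reciproc() => -7/694
% countbox.split(12) => -7/8328

Answer: -7/694


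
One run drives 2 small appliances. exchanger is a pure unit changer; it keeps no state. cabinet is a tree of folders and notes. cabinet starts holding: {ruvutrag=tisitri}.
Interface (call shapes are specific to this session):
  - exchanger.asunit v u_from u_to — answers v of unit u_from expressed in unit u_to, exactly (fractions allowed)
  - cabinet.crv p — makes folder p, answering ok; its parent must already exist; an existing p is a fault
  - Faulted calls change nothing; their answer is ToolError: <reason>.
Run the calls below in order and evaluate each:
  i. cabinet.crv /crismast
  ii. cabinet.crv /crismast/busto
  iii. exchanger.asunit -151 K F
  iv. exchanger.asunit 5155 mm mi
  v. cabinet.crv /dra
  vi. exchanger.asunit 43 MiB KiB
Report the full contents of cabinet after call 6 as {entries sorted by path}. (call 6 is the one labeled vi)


! 1. cabinet.crv(p→/crismast) ~> ok
! 2. cabinet.crv(p→/crismast/busto) ~> ok
! 3. exchanger.asunit(v→-151, u_from→K, u_to→F) ~> -73147/100
! 4. exchanger.asunit(v→5155, u_from→mm, u_to→mi) ~> 5155/1609344
! 5. cabinet.crv(p→/dra) ~> ok
! 6. exchanger.asunit(v→43, u_from→MiB, u_to→KiB) ~> 44032

Answer: {crismast/, crismast/busto/, dra/, ruvutrag=tisitri}


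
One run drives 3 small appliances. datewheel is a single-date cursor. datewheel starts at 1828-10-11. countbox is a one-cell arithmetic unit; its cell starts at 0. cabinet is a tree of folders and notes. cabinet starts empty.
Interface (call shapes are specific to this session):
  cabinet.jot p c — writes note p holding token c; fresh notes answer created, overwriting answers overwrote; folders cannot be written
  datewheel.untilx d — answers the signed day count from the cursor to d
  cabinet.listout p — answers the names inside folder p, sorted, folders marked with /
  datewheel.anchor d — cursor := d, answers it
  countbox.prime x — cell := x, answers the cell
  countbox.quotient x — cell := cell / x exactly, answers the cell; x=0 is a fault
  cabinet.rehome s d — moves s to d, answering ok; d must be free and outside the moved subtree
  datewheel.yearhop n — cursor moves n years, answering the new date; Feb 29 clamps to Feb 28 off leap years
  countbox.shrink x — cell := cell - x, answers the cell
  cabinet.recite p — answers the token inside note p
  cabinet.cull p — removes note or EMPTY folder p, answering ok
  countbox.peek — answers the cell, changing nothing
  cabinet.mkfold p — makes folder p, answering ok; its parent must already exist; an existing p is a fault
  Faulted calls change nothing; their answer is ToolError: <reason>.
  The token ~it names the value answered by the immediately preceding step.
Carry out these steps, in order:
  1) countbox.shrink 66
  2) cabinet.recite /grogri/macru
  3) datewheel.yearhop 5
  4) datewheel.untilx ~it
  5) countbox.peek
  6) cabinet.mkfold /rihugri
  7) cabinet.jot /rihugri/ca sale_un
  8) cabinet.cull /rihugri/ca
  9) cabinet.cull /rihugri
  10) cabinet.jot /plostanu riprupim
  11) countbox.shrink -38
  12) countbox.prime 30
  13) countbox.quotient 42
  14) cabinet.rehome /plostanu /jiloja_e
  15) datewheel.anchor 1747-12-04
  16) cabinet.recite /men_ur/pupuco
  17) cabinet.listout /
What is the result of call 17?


Do: countbox.shrink[x=66]
See: -66
Do: cabinet.recite[p=/grogri/macru]
See: ToolError: not found
Do: datewheel.yearhop[n=5]
See: 1833-10-11
Do: datewheel.untilx[d=~it]
See: 0
Do: countbox.peek[]
See: -66
Do: cabinet.mkfold[p=/rihugri]
See: ok
Do: cabinet.jot[p=/rihugri/ca; c=sale_un]
See: created
Do: cabinet.cull[p=/rihugri/ca]
See: ok
Do: cabinet.cull[p=/rihugri]
See: ok
Do: cabinet.jot[p=/plostanu; c=riprupim]
See: created
Do: countbox.shrink[x=-38]
See: -28
Do: countbox.prime[x=30]
See: 30
Do: countbox.quotient[x=42]
See: 5/7
Do: cabinet.rehome[s=/plostanu; d=/jiloja_e]
See: ok
Do: datewheel.anchor[d=1747-12-04]
See: 1747-12-04
Do: cabinet.recite[p=/men_ur/pupuco]
See: ToolError: not found
Do: cabinet.listout[p=/]
See: [jiloja_e]

Answer: [jiloja_e]


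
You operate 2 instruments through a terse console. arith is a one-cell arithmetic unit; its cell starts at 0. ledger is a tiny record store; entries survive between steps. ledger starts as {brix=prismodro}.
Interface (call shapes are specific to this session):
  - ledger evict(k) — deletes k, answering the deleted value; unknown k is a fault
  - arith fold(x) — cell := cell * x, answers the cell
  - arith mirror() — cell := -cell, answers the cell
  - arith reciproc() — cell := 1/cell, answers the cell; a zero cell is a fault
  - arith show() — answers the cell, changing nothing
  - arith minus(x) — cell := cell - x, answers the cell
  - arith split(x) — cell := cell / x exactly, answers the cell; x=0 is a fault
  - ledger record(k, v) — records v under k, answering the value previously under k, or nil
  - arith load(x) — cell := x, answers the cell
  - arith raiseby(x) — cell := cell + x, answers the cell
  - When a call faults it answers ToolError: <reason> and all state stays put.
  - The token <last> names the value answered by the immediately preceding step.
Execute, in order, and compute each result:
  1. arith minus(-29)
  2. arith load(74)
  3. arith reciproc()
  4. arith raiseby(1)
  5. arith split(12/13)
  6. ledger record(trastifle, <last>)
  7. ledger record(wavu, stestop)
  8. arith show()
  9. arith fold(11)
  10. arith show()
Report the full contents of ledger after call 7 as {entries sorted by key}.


Answer: {brix=prismodro, trastifle=325/296, wavu=stestop}

Derivation:
% arith minus(-29) -> 29
% arith load(74) -> 74
% arith reciproc() -> 1/74
% arith raiseby(1) -> 75/74
% arith split(12/13) -> 325/296
% ledger record(trastifle, <last>) -> nil
% ledger record(wavu, stestop) -> nil
% arith show() -> 325/296
% arith fold(11) -> 3575/296
% arith show() -> 3575/296


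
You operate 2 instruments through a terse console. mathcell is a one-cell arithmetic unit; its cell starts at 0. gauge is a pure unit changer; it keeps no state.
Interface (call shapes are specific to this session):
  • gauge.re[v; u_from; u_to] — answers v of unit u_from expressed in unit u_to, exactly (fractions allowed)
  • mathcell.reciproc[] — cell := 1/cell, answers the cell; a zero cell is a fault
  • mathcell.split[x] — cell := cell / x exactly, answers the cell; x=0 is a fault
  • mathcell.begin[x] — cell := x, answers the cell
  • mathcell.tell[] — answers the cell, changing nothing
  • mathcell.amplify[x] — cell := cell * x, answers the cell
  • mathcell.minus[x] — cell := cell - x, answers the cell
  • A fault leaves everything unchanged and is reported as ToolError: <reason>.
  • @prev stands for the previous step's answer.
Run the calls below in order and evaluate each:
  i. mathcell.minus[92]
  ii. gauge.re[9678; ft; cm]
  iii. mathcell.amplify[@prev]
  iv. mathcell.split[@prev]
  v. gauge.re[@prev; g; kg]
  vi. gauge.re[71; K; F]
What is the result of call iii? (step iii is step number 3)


> mathcell.minus x: 92
[out] -92
> gauge.re v: 9678 u_from: ft u_to: cm
[out] 7374636/25
> mathcell.amplify x: @prev
[out] -678466512/25
> mathcell.split x: @prev
[out] 1
> gauge.re v: @prev u_from: g u_to: kg
[out] 1/1000
> gauge.re v: 71 u_from: K u_to: F
[out] -33187/100

Answer: -678466512/25


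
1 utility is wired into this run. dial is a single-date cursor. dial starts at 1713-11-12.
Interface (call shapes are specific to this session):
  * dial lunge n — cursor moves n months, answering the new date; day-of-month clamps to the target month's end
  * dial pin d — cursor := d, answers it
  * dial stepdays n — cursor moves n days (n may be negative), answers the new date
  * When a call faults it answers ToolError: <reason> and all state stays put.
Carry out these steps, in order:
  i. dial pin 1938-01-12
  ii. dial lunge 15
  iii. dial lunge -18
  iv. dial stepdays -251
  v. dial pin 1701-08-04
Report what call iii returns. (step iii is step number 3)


Answer: 1937-10-12

Derivation:
I call dial pin passing 1938-01-12, yielding 1938-01-12.
Calling dial lunge passing 15, yielding 1939-04-12.
Then dial lunge passing -18: 1937-10-12.
Then dial stepdays passing -251: 1937-02-03.
Next I call dial pin passing 1701-08-04, — result: 1701-08-04.


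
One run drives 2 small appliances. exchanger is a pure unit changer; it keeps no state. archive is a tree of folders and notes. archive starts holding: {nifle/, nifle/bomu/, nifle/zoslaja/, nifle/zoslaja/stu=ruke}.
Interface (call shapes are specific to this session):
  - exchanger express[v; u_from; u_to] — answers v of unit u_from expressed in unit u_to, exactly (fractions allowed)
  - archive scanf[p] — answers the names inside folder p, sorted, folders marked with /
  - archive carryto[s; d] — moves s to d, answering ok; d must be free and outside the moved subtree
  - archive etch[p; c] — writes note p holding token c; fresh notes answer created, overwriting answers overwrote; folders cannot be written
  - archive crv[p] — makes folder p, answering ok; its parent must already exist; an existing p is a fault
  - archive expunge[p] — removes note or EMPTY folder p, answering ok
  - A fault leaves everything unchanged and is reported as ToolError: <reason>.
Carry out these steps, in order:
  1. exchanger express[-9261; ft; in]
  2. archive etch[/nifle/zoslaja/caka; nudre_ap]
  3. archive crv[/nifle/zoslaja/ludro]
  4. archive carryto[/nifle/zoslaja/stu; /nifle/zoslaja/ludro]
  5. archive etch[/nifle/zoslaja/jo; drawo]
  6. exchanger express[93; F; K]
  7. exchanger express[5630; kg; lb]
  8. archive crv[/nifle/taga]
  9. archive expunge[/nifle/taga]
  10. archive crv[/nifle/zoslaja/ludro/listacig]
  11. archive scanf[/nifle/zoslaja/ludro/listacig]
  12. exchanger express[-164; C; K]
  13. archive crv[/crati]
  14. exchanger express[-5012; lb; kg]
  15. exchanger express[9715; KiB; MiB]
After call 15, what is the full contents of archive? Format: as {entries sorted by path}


I use exchanger express passing v='-9261', u_from='ft', u_to='in', → -111132.
I invoke archive etch passing p='/nifle/zoslaja/caka', c='nudre_ap', which returns created.
Using archive crv passing p='/nifle/zoslaja/ludro', which returns ok.
I try archive carryto passing s='/nifle/zoslaja/stu', d='/nifle/zoslaja/ludro', which returns ToolError: exists.
I use archive etch passing p='/nifle/zoslaja/jo', c='drawo', yielding created.
Invoking exchanger express passing v='93', u_from='F', u_to='K', yielding 55267/180.
I use exchanger express passing v='5630', u_from='kg', u_to='lb', and get 563000000000/45359237.
I use archive crv passing p='/nifle/taga', which returns ok.
I try archive expunge passing p='/nifle/taga', and see ok.
I try archive crv passing p='/nifle/zoslaja/ludro/listacig', yielding ok.
Using archive scanf passing p='/nifle/zoslaja/ludro/listacig', and observe [].
Now I run exchanger express passing v='-164', u_from='C', u_to='K', and see 2183/20.
I try archive crv passing p='/crati', → ok.
I invoke exchanger express passing v='-5012', u_from='lb', u_to='kg', and get -56835123961/25000000.
I invoke exchanger express passing v='9715', u_from='KiB', u_to='MiB', and observe 9715/1024.

Answer: {crati/, nifle/, nifle/bomu/, nifle/zoslaja/, nifle/zoslaja/caka=nudre_ap, nifle/zoslaja/jo=drawo, nifle/zoslaja/ludro/, nifle/zoslaja/ludro/listacig/, nifle/zoslaja/stu=ruke}


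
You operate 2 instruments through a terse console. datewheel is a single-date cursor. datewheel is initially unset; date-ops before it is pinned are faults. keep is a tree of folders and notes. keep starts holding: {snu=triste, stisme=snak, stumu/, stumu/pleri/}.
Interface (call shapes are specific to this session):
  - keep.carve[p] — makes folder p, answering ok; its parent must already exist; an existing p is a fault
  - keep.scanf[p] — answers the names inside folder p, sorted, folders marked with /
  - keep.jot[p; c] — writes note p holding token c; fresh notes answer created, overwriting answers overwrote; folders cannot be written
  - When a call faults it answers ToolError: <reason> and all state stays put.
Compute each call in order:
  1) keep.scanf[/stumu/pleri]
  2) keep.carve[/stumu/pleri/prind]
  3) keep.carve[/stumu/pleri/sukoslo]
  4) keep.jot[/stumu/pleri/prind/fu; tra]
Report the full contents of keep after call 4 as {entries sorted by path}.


Answer: {snu=triste, stisme=snak, stumu/, stumu/pleri/, stumu/pleri/prind/, stumu/pleri/prind/fu=tra, stumu/pleri/sukoslo/}

Derivation:
==> keep.scanf(p: /stumu/pleri)
<== []
==> keep.carve(p: /stumu/pleri/prind)
<== ok
==> keep.carve(p: /stumu/pleri/sukoslo)
<== ok
==> keep.jot(p: /stumu/pleri/prind/fu, c: tra)
<== created


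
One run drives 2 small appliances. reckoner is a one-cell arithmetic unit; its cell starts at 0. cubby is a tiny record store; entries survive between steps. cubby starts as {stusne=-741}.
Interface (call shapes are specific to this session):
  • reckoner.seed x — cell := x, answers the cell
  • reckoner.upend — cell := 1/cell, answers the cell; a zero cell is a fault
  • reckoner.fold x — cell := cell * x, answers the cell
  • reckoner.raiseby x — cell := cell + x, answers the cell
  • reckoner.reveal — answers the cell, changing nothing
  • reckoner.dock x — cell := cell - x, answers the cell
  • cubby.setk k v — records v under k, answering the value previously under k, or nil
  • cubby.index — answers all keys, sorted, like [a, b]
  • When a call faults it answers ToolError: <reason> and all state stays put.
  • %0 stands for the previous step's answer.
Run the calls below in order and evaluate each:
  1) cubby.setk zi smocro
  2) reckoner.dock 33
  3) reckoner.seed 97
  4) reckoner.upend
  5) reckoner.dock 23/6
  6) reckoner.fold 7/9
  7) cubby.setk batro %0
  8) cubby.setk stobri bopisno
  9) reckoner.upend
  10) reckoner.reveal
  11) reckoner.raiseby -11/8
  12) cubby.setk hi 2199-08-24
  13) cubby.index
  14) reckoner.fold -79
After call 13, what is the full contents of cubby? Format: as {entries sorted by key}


;; cubby.setk(k='zi', v='smocro') => nil
;; reckoner.dock(x='33') => -33
;; reckoner.seed(x='97') => 97
;; reckoner.upend() => 1/97
;; reckoner.dock(x='23/6') => -2225/582
;; reckoner.fold(x='7/9') => -15575/5238
;; cubby.setk(k='batro', v='%0') => nil
;; cubby.setk(k='stobri', v='bopisno') => nil
;; reckoner.upend() => -5238/15575
;; reckoner.reveal() => -5238/15575
;; reckoner.raiseby(x='-11/8') => -213229/124600
;; cubby.setk(k='hi', v='2199-08-24') => nil
;; cubby.index() => [batro, hi, stobri, stusne, zi]
;; reckoner.fold(x='-79') => 16845091/124600

Answer: {batro=-15575/5238, hi=2199-08-24, stobri=bopisno, stusne=-741, zi=smocro}


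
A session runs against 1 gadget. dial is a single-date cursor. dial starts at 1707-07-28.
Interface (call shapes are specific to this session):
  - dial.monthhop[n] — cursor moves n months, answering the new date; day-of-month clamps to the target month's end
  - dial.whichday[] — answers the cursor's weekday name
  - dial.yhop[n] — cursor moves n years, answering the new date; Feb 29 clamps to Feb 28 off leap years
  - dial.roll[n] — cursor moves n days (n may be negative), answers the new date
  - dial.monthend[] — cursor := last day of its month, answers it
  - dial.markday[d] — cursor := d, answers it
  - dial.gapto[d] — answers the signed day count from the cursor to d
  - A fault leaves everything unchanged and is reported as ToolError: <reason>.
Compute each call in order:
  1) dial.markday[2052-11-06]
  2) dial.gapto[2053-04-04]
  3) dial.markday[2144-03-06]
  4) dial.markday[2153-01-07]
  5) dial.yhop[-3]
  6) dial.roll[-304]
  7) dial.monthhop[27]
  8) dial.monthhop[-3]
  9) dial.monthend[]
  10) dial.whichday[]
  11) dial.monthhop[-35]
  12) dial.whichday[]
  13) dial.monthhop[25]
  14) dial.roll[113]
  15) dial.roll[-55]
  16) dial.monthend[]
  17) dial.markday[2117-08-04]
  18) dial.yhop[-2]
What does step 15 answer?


CALL dial.markday[d→2052-11-06]
RET  2052-11-06
CALL dial.gapto[d→2053-04-04]
RET  149
CALL dial.markday[d→2144-03-06]
RET  2144-03-06
CALL dial.markday[d→2153-01-07]
RET  2153-01-07
CALL dial.yhop[n→-3]
RET  2150-01-07
CALL dial.roll[n→-304]
RET  2149-03-09
CALL dial.monthhop[n→27]
RET  2151-06-09
CALL dial.monthhop[n→-3]
RET  2151-03-09
CALL dial.monthend[]
RET  2151-03-31
CALL dial.whichday[]
RET  Wednesday
CALL dial.monthhop[n→-35]
RET  2148-04-30
CALL dial.whichday[]
RET  Tuesday
CALL dial.monthhop[n→25]
RET  2150-05-30
CALL dial.roll[n→113]
RET  2150-09-20
CALL dial.roll[n→-55]
RET  2150-07-27
CALL dial.monthend[]
RET  2150-07-31
CALL dial.markday[d→2117-08-04]
RET  2117-08-04
CALL dial.yhop[n→-2]
RET  2115-08-04

Answer: 2150-07-27


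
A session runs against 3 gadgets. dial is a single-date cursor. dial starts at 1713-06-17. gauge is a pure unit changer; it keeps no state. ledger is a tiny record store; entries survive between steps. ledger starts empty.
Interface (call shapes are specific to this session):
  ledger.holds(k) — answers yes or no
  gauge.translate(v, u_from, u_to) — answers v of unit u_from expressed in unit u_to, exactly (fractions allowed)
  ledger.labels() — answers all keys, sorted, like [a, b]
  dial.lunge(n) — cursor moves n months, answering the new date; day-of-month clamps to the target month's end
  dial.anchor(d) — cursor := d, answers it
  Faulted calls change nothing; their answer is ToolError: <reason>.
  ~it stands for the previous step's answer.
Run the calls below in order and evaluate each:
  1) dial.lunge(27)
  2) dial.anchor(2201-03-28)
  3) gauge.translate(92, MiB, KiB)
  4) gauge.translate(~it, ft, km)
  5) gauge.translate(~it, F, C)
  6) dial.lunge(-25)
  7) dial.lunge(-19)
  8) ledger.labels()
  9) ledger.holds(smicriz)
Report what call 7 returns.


CALL lunge[n=27]
RET  1715-09-17
CALL anchor[d=2201-03-28]
RET  2201-03-28
CALL translate[v=92; u_from=MiB; u_to=KiB]
RET  94208
CALL translate[v=~it; u_from=ft; u_to=km]
RET  2243328/78125
CALL translate[v=~it; u_from=F; u_to=C]
RET  -256672/140625
CALL lunge[n=-25]
RET  2199-02-28
CALL lunge[n=-19]
RET  2197-07-28
CALL labels[]
RET  []
CALL holds[k=smicriz]
RET  no

Answer: 2197-07-28


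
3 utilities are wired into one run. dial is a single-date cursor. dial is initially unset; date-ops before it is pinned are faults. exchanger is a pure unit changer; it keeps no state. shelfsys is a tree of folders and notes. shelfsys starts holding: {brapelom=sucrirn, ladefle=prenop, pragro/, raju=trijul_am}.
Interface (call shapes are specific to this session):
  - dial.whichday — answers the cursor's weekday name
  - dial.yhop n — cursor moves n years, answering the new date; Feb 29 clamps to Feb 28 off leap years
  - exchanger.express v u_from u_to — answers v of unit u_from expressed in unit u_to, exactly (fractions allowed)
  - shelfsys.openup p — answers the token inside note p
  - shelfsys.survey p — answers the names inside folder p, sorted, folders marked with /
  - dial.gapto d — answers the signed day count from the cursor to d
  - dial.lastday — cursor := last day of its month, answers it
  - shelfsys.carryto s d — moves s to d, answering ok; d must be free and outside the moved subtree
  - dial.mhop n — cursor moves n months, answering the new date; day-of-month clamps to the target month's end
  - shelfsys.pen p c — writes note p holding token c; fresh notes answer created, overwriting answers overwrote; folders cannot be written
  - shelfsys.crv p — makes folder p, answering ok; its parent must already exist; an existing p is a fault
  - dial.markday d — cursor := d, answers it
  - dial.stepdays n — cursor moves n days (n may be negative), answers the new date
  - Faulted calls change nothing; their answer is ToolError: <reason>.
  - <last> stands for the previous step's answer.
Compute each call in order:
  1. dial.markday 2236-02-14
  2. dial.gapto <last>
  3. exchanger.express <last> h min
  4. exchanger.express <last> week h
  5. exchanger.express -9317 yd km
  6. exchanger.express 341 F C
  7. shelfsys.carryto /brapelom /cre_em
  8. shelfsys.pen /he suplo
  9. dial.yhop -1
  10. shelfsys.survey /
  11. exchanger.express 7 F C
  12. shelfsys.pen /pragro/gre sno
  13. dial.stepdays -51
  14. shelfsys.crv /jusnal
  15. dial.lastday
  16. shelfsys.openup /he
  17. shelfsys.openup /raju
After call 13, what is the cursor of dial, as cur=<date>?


Act: dial.markday[d: 2236-02-14]
Obs: 2236-02-14
Act: dial.gapto[d: <last>]
Obs: 0
Act: exchanger.express[v: <last>; u_from: h; u_to: min]
Obs: 0
Act: exchanger.express[v: <last>; u_from: week; u_to: h]
Obs: 0
Act: exchanger.express[v: -9317; u_from: yd; u_to: km]
Obs: -10649331/1250000
Act: exchanger.express[v: 341; u_from: F; u_to: C]
Obs: 515/3
Act: shelfsys.carryto[s: /brapelom; d: /cre_em]
Obs: ok
Act: shelfsys.pen[p: /he; c: suplo]
Obs: created
Act: dial.yhop[n: -1]
Obs: 2235-02-14
Act: shelfsys.survey[p: /]
Obs: [cre_em, he, ladefle, pragro/, raju]
Act: exchanger.express[v: 7; u_from: F; u_to: C]
Obs: -125/9
Act: shelfsys.pen[p: /pragro/gre; c: sno]
Obs: created
Act: dial.stepdays[n: -51]
Obs: 2234-12-25
Act: shelfsys.crv[p: /jusnal]
Obs: ok
Act: dial.lastday[]
Obs: 2234-12-31
Act: shelfsys.openup[p: /he]
Obs: suplo
Act: shelfsys.openup[p: /raju]
Obs: trijul_am

Answer: cur=2234-12-25


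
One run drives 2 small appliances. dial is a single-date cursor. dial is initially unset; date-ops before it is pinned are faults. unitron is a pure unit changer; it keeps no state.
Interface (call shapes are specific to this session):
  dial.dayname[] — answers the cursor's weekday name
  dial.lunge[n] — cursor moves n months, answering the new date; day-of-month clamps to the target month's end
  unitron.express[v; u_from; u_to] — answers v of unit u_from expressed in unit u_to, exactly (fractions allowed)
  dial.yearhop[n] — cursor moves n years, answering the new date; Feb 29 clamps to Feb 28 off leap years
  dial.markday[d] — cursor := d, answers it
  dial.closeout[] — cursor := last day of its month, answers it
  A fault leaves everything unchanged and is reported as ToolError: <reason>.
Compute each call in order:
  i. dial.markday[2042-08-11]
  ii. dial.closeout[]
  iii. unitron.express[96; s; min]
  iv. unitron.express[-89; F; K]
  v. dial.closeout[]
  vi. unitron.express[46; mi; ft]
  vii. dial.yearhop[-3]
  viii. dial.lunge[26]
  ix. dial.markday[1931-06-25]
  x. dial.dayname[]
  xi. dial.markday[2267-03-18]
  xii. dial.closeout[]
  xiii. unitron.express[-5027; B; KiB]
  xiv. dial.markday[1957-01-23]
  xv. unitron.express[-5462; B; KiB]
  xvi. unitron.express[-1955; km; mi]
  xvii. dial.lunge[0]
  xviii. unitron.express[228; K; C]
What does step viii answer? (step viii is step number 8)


·→ dial.markday(d: 2042-08-11)
·← 2042-08-11
·→ dial.closeout()
·← 2042-08-31
·→ unitron.express(v: 96, u_from: s, u_to: min)
·← 8/5
·→ unitron.express(v: -89, u_from: F, u_to: K)
·← 37067/180
·→ dial.closeout()
·← 2042-08-31
·→ unitron.express(v: 46, u_from: mi, u_to: ft)
·← 242880
·→ dial.yearhop(n: -3)
·← 2039-08-31
·→ dial.lunge(n: 26)
·← 2041-10-31
·→ dial.markday(d: 1931-06-25)
·← 1931-06-25
·→ dial.dayname()
·← Thursday
·→ dial.markday(d: 2267-03-18)
·← 2267-03-18
·→ dial.closeout()
·← 2267-03-31
·→ unitron.express(v: -5027, u_from: B, u_to: KiB)
·← -5027/1024
·→ dial.markday(d: 1957-01-23)
·← 1957-01-23
·→ unitron.express(v: -5462, u_from: B, u_to: KiB)
·← -2731/512
·→ unitron.express(v: -1955, u_from: km, u_to: mi)
·← -30546875/25146
·→ dial.lunge(n: 0)
·← 1957-01-23
·→ unitron.express(v: 228, u_from: K, u_to: C)
·← -903/20

Answer: 2041-10-31


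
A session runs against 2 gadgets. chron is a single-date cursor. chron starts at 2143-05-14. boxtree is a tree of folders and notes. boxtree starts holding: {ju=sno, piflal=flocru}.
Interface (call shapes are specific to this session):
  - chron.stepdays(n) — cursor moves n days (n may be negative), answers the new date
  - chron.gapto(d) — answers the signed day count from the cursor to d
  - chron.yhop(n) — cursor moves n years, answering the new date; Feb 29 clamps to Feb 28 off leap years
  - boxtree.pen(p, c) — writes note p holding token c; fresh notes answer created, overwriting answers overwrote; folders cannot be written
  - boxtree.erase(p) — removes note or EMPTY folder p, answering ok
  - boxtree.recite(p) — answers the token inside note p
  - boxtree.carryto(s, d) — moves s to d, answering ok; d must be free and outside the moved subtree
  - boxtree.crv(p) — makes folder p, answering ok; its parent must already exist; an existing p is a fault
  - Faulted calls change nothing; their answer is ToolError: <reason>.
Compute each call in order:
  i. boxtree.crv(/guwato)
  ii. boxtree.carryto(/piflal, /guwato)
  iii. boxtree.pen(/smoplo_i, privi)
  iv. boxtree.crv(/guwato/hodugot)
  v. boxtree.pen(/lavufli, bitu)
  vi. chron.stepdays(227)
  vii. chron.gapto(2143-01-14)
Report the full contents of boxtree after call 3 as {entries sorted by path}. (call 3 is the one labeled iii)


Answer: {guwato/, ju=sno, piflal=flocru, smoplo_i=privi}

Derivation:
> boxtree.crv p→/guwato
:: ok
> boxtree.carryto s→/piflal d→/guwato
:: ToolError: exists
> boxtree.pen p→/smoplo_i c→privi
:: created
> boxtree.crv p→/guwato/hodugot
:: ok
> boxtree.pen p→/lavufli c→bitu
:: created
> chron.stepdays n→227
:: 2143-12-27
> chron.gapto d→2143-01-14
:: -347
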